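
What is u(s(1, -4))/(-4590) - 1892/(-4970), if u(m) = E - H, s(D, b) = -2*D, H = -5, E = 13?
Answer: 47749/126735 ≈ 0.37676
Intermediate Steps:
u(m) = 18 (u(m) = 13 - 1*(-5) = 13 + 5 = 18)
u(s(1, -4))/(-4590) - 1892/(-4970) = 18/(-4590) - 1892/(-4970) = 18*(-1/4590) - 1892*(-1/4970) = -1/255 + 946/2485 = 47749/126735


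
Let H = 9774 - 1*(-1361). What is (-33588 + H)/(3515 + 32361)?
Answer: -22453/35876 ≈ -0.62585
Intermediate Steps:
H = 11135 (H = 9774 + 1361 = 11135)
(-33588 + H)/(3515 + 32361) = (-33588 + 11135)/(3515 + 32361) = -22453/35876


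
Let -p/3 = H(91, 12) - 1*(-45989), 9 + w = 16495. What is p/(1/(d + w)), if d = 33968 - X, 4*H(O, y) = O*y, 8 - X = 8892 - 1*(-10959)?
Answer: -9756239442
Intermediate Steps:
X = -19843 (X = 8 - (8892 - 1*(-10959)) = 8 - (8892 + 10959) = 8 - 1*19851 = 8 - 19851 = -19843)
w = 16486 (w = -9 + 16495 = 16486)
H(O, y) = O*y/4 (H(O, y) = (O*y)/4 = O*y/4)
d = 53811 (d = 33968 - 1*(-19843) = 33968 + 19843 = 53811)
p = -138786 (p = -3*((1/4)*91*12 - 1*(-45989)) = -3*(273 + 45989) = -3*46262 = -138786)
p/(1/(d + w)) = -138786/(1/(53811 + 16486)) = -138786/(1/70297) = -138786/1/70297 = -138786*70297 = -9756239442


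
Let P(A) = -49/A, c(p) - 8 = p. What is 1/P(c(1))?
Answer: -9/49 ≈ -0.18367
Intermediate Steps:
c(p) = 8 + p
1/P(c(1)) = 1/(-49/(8 + 1)) = 1/(-49/9) = -9/49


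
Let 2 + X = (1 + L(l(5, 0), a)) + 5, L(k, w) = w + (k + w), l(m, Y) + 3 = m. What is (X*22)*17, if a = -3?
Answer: 0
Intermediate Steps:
l(m, Y) = -3 + m
L(k, w) = k + 2*w
X = 0 (X = -2 + ((1 + ((-3 + 5) + 2*(-3))) + 5) = -2 + ((1 + (2 - 6)) + 5) = -2 + ((1 - 4) + 5) = -2 + (-3 + 5) = -2 + 2 = 0)
(X*22)*17 = (0*22)*17 = 0*17 = 0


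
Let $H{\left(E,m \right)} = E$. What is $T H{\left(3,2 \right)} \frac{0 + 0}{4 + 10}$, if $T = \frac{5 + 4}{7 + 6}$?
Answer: $0$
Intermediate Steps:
$T = \frac{9}{13} \approx 0.69231$
$T H{\left(3,2 \right)} \frac{0 + 0}{4 + 10} = \frac{9}{13} \cdot 3 \frac{0 + 0}{4 + 10} = \frac{27 \cdot \frac{0}{14}}{13} = \frac{27 \cdot 0 \cdot \frac{1}{14}}{13} = \frac{27}{13} \cdot 0 = 0$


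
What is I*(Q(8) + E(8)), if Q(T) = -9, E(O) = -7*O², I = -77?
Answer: 35189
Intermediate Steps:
I*(Q(8) + E(8)) = -77*(-9 - 7*8²) = -77*(-9 - 7*64) = -77*(-9 - 448) = -77*(-457) = 35189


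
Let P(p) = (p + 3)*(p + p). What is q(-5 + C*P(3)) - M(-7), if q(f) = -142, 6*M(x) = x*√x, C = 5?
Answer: -142 + 7*I*√7/6 ≈ -142.0 + 3.0867*I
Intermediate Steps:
P(p) = 2*p*(3 + p) (P(p) = (3 + p)*(2*p) = 2*p*(3 + p))
M(x) = x^(3/2)/6 (M(x) = (x*√x)/6 = x^(3/2)/6)
q(-5 + C*P(3)) - M(-7) = -142 - (-7)^(3/2)/6 = -142 - (-7*I*√7)/6 = -142 - (-7)*I*√7/6 = -142 + 7*I*√7/6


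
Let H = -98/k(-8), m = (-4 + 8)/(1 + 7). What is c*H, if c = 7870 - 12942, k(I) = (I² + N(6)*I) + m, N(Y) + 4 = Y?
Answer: 994112/97 ≈ 10249.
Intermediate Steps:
N(Y) = -4 + Y
m = ½ (m = 4/8 = 4*(⅛) = ½ ≈ 0.50000)
k(I) = ½ + I² + 2*I (k(I) = (I² + (-4 + 6)*I) + ½ = (I² + 2*I) + ½ = ½ + I² + 2*I)
H = -196/97 (H = -98/(½ + (-8)² + 2*(-8)) = -98/(½ + 64 - 16) = -98/97/2 = -98*2/97 = -196/97 ≈ -2.0206)
c = -5072
c*H = -5072*(-196/97) = 994112/97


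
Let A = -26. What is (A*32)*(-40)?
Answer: 33280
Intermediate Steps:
(A*32)*(-40) = -26*32*(-40) = -832*(-40) = 33280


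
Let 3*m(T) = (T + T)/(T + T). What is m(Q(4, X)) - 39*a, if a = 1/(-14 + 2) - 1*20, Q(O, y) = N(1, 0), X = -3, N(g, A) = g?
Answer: 9403/12 ≈ 783.58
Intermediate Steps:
Q(O, y) = 1
m(T) = 1/3 (m(T) = ((T + T)/(T + T))/3 = ((2*T)/((2*T)))/3 = ((2*T)*(1/(2*T)))/3 = (1/3)*1 = 1/3)
a = -241/12 (a = 1/(-12) - 20 = -1/12 - 20 = -241/12 ≈ -20.083)
m(Q(4, X)) - 39*a = 1/3 - 39*(-241/12) = 1/3 + 3133/4 = 9403/12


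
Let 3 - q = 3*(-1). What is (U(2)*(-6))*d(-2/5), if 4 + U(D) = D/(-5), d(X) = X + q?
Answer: 3696/25 ≈ 147.84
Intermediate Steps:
q = 6 (q = 3 - 3*(-1) = 3 - 1*(-3) = 3 + 3 = 6)
d(X) = 6 + X (d(X) = X + 6 = 6 + X)
U(D) = -4 - D/5 (U(D) = -4 + D/(-5) = -4 + D*(-⅕) = -4 - D/5)
(U(2)*(-6))*d(-2/5) = ((-4 - ⅕*2)*(-6))*(6 - 2/5) = ((-4 - ⅖)*(-6))*(6 - 2*⅕) = (-22/5*(-6))*(6 - ⅖) = (132/5)*(28/5) = 3696/25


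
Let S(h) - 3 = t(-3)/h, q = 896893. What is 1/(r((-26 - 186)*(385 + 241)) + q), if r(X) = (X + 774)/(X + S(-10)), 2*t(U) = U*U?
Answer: 2654189/2380526173537 ≈ 1.1150e-6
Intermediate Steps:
t(U) = U**2/2 (t(U) = (U*U)/2 = U**2/2)
S(h) = 3 + 9/(2*h) (S(h) = 3 + ((1/2)*(-3)**2)/h = 3 + ((1/2)*9)/h = 3 + 9/(2*h))
r(X) = (774 + X)/(51/20 + X) (r(X) = (X + 774)/(X + (3 + (9/2)/(-10))) = (774 + X)/(X + (3 + (9/2)*(-1/10))) = (774 + X)/(X + (3 - 9/20)) = (774 + X)/(X + 51/20) = (774 + X)/(51/20 + X))
1/(r((-26 - 186)*(385 + 241)) + q) = 1/(20*(774 + (-26 - 186)*(385 + 241))/(51 + 20*((-26 - 186)*(385 + 241))) + 896893) = 1/(20*(774 - 212*626)/(51 + 20*(-212*626)) + 896893) = 1/(20*(774 - 132712)/(51 + 20*(-132712)) + 896893) = 1/(20*(-131938)/(51 - 2654240) + 896893) = 1/(20*(-131938)/(-2654189) + 896893) = 1/(20*(-1/2654189)*(-131938) + 896893) = 1/(2638760/2654189 + 896893) = 1/(2380526173537/2654189) = 2654189/2380526173537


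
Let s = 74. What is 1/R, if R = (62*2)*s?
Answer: 1/9176 ≈ 0.00010898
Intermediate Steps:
R = 9176 (R = (62*2)*74 = 124*74 = 9176)
1/R = 1/9176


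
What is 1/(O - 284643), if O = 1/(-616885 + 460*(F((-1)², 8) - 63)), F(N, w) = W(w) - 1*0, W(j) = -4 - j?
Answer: -651385/185412180556 ≈ -3.5132e-6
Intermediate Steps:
F(N, w) = -4 - w (F(N, w) = (-4 - w) - 1*0 = (-4 - w) + 0 = -4 - w)
O = -1/651385 (O = 1/(-616885 + 460*((-4 - 1*8) - 63)) = 1/(-616885 + 460*((-4 - 8) - 63)) = 1/(-616885 + 460*(-12 - 63)) = 1/(-616885 + 460*(-75)) = 1/(-616885 - 34500) = 1/(-651385) = -1/651385 ≈ -1.5352e-6)
1/(O - 284643) = 1/(-1/651385 - 284643) = 1/(-185412180556/651385) = -651385/185412180556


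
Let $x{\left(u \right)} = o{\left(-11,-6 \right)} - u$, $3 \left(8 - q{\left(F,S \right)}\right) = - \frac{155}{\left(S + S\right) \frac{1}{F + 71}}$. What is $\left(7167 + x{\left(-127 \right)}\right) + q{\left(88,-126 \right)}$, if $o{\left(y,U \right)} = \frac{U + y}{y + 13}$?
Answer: $\frac{1829747}{252} \approx 7260.9$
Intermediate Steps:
$o{\left(y,U \right)} = \frac{U + y}{13 + y}$
$q{\left(F,S \right)} = 8 + \frac{155 \left(71 + F\right)}{6 S}$ ($q{\left(F,S \right)} = 8 - \frac{\left(-155\right) \frac{1}{\left(S + S\right) \frac{1}{F + 71}}}{3} = 8 - \frac{\left(-155\right) \frac{1}{2 S \frac{1}{71 + F}}}{3} = 8 - \frac{\left(-155\right) \frac{71 + F}{2 S}}{3} = 8 - \frac{\left(- \frac{155}{2}\right) \frac{1}{S} \left(71 + F\right)}{3} = 8 + \frac{155 \left(71 + F\right)}{6 S}$)
$x{\left(u \right)} = - \frac{17}{2} - u$ ($x{\left(u \right)} = \frac{-6 - 11}{13 - 11} - u = \frac{1}{2} \left(-17\right) - u = - \frac{17}{2} - u$)
$\left(7167 + x{\left(-127 \right)}\right) + q{\left(88,-126 \right)} = \left(7167 - - \frac{237}{2}\right) + \frac{11005 + 48 \left(-126\right) + 155 \cdot 88}{6 \left(-126\right)} = \left(7167 + \left(- \frac{17}{2} + 127\right)\right) + \frac{1}{6} \left(- \frac{1}{126}\right) \left(11005 - 6048 + 13640\right) = \left(7167 + \frac{237}{2}\right) + \frac{1}{6} \left(- \frac{1}{126}\right) 18597 = \frac{14571}{2} - \frac{6199}{252} = \frac{1829747}{252}$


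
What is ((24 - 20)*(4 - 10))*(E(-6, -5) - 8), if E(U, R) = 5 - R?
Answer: -48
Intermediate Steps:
((24 - 20)*(4 - 10))*(E(-6, -5) - 8) = ((24 - 20)*(4 - 10))*((5 - 1*(-5)) - 8) = (4*(-6))*((5 + 5) - 8) = -24*(10 - 8) = -24*2 = -48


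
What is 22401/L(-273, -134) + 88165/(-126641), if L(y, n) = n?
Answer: -2848699151/16969894 ≈ -167.87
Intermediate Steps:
22401/L(-273, -134) + 88165/(-126641) = 22401/(-134) + 88165/(-126641) = 22401*(-1/134) + 88165*(-1/126641) = -22401/134 - 88165/126641 = -2848699151/16969894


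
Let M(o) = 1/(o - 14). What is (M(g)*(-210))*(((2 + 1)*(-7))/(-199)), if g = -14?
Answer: 315/398 ≈ 0.79146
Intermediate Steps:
M(o) = 1/(-14 + o)
(M(g)*(-210))*(((2 + 1)*(-7))/(-199)) = (-210/(-14 - 14))*(((2 + 1)*(-7))/(-199)) = (-210/(-28))*((3*(-7))*(-1/199)) = (-1/28*(-210))*(-21*(-1/199)) = (15/2)*(21/199) = 315/398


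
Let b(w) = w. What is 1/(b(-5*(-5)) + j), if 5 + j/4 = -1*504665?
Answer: -1/2018655 ≈ -4.9538e-7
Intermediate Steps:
j = -2018680 (j = -20 + 4*(-1*504665) = -20 + 4*(-504665) = -20 - 2018660 = -2018680)
1/(b(-5*(-5)) + j) = 1/(-5*(-5) - 2018680) = 1/(25 - 2018680) = 1/(-2018655) = -1/2018655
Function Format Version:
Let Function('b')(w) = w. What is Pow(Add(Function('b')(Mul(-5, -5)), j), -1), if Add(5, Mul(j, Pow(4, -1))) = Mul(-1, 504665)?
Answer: Rational(-1, 2018655) ≈ -4.9538e-7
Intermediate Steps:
j = -2018680 (j = Add(-20, Mul(4, Mul(-1, 504665))) = Add(-20, Mul(4, -504665)) = Add(-20, -2018660) = -2018680)
Pow(Add(Function('b')(Mul(-5, -5)), j), -1) = Pow(Add(Mul(-5, -5), -2018680), -1) = Pow(Add(25, -2018680), -1) = Pow(-2018655, -1) = Rational(-1, 2018655)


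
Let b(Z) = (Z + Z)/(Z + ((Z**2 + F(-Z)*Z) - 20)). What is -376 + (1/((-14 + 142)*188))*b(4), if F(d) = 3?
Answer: -13572095/36096 ≈ -376.00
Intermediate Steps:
b(Z) = 2*Z/(-20 + Z**2 + 4*Z) (b(Z) = (Z + Z)/(Z + ((Z**2 + 3*Z) - 20)) = (2*Z)/(Z + (-20 + Z**2 + 3*Z)) = (2*Z)/(-20 + Z**2 + 4*Z) = 2*Z/(-20 + Z**2 + 4*Z))
-376 + (1/((-14 + 142)*188))*b(4) = -376 + (1/((-14 + 142)*188))*(2*4/(-20 + 4**2 + 4*4)) = -376 + ((1/188)/128)*(2*4/(-20 + 16 + 16)) = -376 + ((1/128)*(1/188))*(2*4/12) = -376 + (2*4*(1/12))/24064 = -376 + (1/24064)*(2/3) = -376 + 1/36096 = -13572095/36096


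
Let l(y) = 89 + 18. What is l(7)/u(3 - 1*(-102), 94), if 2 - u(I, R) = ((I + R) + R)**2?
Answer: -107/85847 ≈ -0.0012464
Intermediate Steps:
l(y) = 107
u(I, R) = 2 - (I + 2*R)**2 (u(I, R) = 2 - ((I + R) + R)**2 = 2 - (I + 2*R)**2)
l(7)/u(3 - 1*(-102), 94) = 107/(2 - ((3 - 1*(-102)) + 2*94)**2) = 107/(2 - ((3 + 102) + 188)**2) = 107/(2 - (105 + 188)**2) = 107/(2 - 1*293**2) = 107/(2 - 1*85849) = 107/(2 - 85849) = 107/(-85847) = 107*(-1/85847) = -107/85847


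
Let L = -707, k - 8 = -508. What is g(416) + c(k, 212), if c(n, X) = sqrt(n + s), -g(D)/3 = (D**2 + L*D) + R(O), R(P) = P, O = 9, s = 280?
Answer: 363141 + 2*I*sqrt(55) ≈ 3.6314e+5 + 14.832*I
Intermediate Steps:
k = -500 (k = 8 - 508 = -500)
g(D) = -27 - 3*D**2 + 2121*D (g(D) = -3*((D**2 - 707*D) + 9) = -3*(9 + D**2 - 707*D) = -27 - 3*D**2 + 2121*D)
c(n, X) = sqrt(280 + n) (c(n, X) = sqrt(n + 280) = sqrt(280 + n))
g(416) + c(k, 212) = (-27 - 3*416**2 + 2121*416) + sqrt(280 - 500) = (-27 - 3*173056 + 882336) + sqrt(-220) = (-27 - 519168 + 882336) + 2*I*sqrt(55) = 363141 + 2*I*sqrt(55)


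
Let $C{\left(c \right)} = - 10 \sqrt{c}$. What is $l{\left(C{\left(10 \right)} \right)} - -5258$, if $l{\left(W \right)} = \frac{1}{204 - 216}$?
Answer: $\frac{63095}{12} \approx 5257.9$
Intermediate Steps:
$l{\left(W \right)} = - \frac{1}{12}$ ($l{\left(W \right)} = \frac{1}{-12} = - \frac{1}{12}$)
$l{\left(C{\left(10 \right)} \right)} - -5258 = - \frac{1}{12} - -5258 = - \frac{1}{12} + 5258 = \frac{63095}{12}$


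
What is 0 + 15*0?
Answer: 0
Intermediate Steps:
0 + 15*0 = 0 + 0 = 0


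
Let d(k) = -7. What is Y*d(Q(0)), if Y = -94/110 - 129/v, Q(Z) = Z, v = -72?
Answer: -8659/1320 ≈ -6.5598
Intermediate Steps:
Y = 1237/1320 (Y = -94/110 - 129/(-72) = -94*1/110 - 129*(-1/72) = -47/55 + 43/24 = 1237/1320 ≈ 0.93712)
Y*d(Q(0)) = (1237/1320)*(-7) = -8659/1320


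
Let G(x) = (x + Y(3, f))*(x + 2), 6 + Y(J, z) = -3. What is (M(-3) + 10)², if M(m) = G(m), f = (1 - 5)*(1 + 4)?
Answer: 484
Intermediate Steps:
f = -20 (f = -4*5 = -20)
Y(J, z) = -9 (Y(J, z) = -6 - 3 = -9)
G(x) = (-9 + x)*(2 + x) (G(x) = (x - 9)*(x + 2) = (-9 + x)*(2 + x))
M(m) = -18 + m² - 7*m
(M(-3) + 10)² = ((-18 + (-3)² - 7*(-3)) + 10)² = ((-18 + 9 + 21) + 10)² = (12 + 10)² = 22² = 484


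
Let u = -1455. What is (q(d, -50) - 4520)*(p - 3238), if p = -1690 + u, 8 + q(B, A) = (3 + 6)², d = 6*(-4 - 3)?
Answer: 28385201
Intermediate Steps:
d = -42 (d = 6*(-7) = -42)
q(B, A) = 73 (q(B, A) = -8 + (3 + 6)² = -8 + 9² = -8 + 81 = 73)
p = -3145 (p = -1690 - 1455 = -3145)
(q(d, -50) - 4520)*(p - 3238) = (73 - 4520)*(-3145 - 3238) = -4447*(-6383) = 28385201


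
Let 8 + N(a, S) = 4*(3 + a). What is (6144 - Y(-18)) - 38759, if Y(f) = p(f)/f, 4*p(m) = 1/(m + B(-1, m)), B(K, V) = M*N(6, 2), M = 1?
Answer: -23482799/720 ≈ -32615.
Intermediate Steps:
N(a, S) = 4 + 4*a (N(a, S) = -8 + 4*(3 + a) = -8 + (12 + 4*a) = 4 + 4*a)
B(K, V) = 28 (B(K, V) = 1*(4 + 4*6) = 1*(4 + 24) = 1*28 = 28)
p(m) = 1/(4*(28 + m)) (p(m) = 1/(4*(m + 28)) = 1/(4*(28 + m)))
Y(f) = 1/(4*f*(28 + f)) (Y(f) = (1/(4*(28 + f)))/f = 1/(4*f*(28 + f)))
(6144 - Y(-18)) - 38759 = (6144 - 1/(4*(-18)*(28 - 18))) - 38759 = (6144 - (-1)/(4*18*10)) - 38759 = (6144 - 1*(-1/720)) - 38759 = (6144 + 1/720) - 38759 = 4423681/720 - 38759 = -23482799/720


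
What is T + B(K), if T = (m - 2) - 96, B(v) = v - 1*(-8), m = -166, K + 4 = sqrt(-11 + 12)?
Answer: -259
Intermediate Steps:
K = -3 (K = -4 + sqrt(-11 + 12) = -4 + sqrt(1) = -4 + 1 = -3)
B(v) = 8 + v (B(v) = v + 8 = 8 + v)
T = -264 (T = (-166 - 2) - 96 = -168 - 96 = -264)
T + B(K) = -264 + (8 - 3) = -264 + 5 = -259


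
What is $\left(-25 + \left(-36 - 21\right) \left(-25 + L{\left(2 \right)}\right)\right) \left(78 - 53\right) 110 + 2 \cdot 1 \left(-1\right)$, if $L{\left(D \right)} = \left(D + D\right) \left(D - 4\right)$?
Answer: $5103998$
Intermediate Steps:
$L{\left(D \right)} = 2 D \left(-4 + D\right)$
$\left(-25 + \left(-36 - 21\right) \left(-25 + L{\left(2 \right)}\right)\right) \left(78 - 53\right) 110 + 2 \cdot 1 \left(-1\right) = \left(-25 + \left(-36 - 21\right) \left(-25 + 2 \cdot 2 \left(-4 + 2\right)\right)\right) \left(78 - 53\right) 110 + 2 \cdot 1 \left(-1\right) = \left(-25 - 57 \left(-25 + 2 \cdot 2 \left(-2\right)\right)\right) 25 \cdot 110 + 2 \left(-1\right) = \left(-25 - 57 \left(-25 - 8\right)\right) 25 \cdot 110 - 2 = \left(-25 - -1881\right) 25 \cdot 110 - 2 = \left(-25 + 1881\right) 25 \cdot 110 - 2 = 1856 \cdot 25 \cdot 110 - 2 = 46400 \cdot 110 - 2 = 5104000 - 2 = 5103998$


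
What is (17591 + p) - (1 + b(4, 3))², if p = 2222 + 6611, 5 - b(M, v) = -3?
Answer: 26343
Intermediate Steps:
b(M, v) = 8 (b(M, v) = 5 - 1*(-3) = 5 + 3 = 8)
p = 8833
(17591 + p) - (1 + b(4, 3))² = (17591 + 8833) - (1 + 8)² = 26424 - 1*9² = 26424 - 1*81 = 26424 - 81 = 26343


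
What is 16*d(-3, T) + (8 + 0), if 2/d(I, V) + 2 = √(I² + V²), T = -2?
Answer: 136/9 + 32*√13/9 ≈ 27.931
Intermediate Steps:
d(I, V) = 2/(-2 + √(I² + V²))
16*d(-3, T) + (8 + 0) = 16*(2/(-2 + √((-3)² + (-2)²))) + (8 + 0) = 16*(2/(-2 + √(9 + 4))) + 8 = 16*(2/(-2 + √13)) + 8 = 32/(-2 + √13) + 8 = 8 + 32/(-2 + √13)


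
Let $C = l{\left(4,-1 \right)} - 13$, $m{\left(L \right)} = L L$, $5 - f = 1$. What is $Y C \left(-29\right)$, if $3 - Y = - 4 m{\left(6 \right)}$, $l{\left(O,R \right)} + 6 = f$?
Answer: $63945$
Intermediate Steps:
$f = 4$ ($f = 5 - 1 = 4$)
$l{\left(O,R \right)} = -2$ ($l{\left(O,R \right)} = -6 + 4 = -2$)
$m{\left(L \right)} = L^{2}$
$C = -15$ ($C = -2 - 13 = -15$)
$Y = 147$ ($Y = 3 - - 4 \cdot 6^{2} = 3 - \left(-4\right) 36 = 3 - -144 = 3 + 144 = 147$)
$Y C \left(-29\right) = 147 \left(-15\right) \left(-29\right) = \left(-2205\right) \left(-29\right) = 63945$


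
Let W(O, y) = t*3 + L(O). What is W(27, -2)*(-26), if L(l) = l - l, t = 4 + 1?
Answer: -390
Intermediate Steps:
t = 5
L(l) = 0
W(O, y) = 15 (W(O, y) = 5*3 + 0 = 15 + 0 = 15)
W(27, -2)*(-26) = 15*(-26) = -390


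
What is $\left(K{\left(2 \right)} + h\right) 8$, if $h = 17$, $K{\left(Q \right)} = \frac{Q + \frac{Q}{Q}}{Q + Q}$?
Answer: $142$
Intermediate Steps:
$K{\left(Q \right)} = \frac{1 + Q}{2 Q}$ ($K{\left(Q \right)} = \frac{Q + 1}{2 Q} = \left(1 + Q\right) \frac{1}{2 Q} = \frac{1 + Q}{2 Q}$)
$\left(K{\left(2 \right)} + h\right) 8 = \left(\frac{1 + 2}{2 \cdot 2} + 17\right) 8 = \left(\frac{1}{2} \cdot \frac{1}{2} \cdot 3 + 17\right) 8 = \left(\frac{3}{4} + 17\right) 8 = \frac{71}{4} \cdot 8 = 142$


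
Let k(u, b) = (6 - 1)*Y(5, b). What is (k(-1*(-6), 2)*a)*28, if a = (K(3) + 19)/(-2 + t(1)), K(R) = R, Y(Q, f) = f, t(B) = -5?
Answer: -880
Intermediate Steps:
k(u, b) = 5*b (k(u, b) = (6 - 1)*b = 5*b)
a = -22/7 (a = (3 + 19)/(-2 - 5) = 22/(-7) = 22*(-1/7) = -22/7 ≈ -3.1429)
(k(-1*(-6), 2)*a)*28 = ((5*2)*(-22/7))*28 = (10*(-22/7))*28 = -220/7*28 = -880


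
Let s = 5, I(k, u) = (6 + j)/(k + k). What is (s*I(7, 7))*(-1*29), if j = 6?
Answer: -870/7 ≈ -124.29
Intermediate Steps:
I(k, u) = 6/k (I(k, u) = (6 + 6)/(k + k) = 12/((2*k)) = 12*(1/(2*k)) = 6/k)
(s*I(7, 7))*(-1*29) = (5*(6/7))*(-1*29) = (5*(6*(⅐)))*(-29) = (5*(6/7))*(-29) = (30/7)*(-29) = -870/7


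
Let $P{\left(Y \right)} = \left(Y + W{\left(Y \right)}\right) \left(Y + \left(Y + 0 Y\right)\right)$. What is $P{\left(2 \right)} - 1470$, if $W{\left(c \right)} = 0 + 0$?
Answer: $-1462$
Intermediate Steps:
$W{\left(c \right)} = 0$
$P{\left(Y \right)} = 2 Y^{2}$ ($P{\left(Y \right)} = \left(Y + 0\right) \left(Y + \left(Y + 0 Y\right)\right) = Y \left(Y + \left(Y + 0\right)\right) = Y \left(Y + Y\right) = Y 2 Y = 2 Y^{2}$)
$P{\left(2 \right)} - 1470 = 2 \cdot 2^{2} - 1470 = 2 \cdot 4 - 1470 = 8 - 1470 = -1462$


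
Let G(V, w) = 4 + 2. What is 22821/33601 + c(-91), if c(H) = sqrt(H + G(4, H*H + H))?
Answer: 22821/33601 + I*sqrt(85) ≈ 0.67918 + 9.2195*I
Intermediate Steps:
G(V, w) = 6
c(H) = sqrt(6 + H) (c(H) = sqrt(H + 6) = sqrt(6 + H))
22821/33601 + c(-91) = 22821/33601 + sqrt(6 - 91) = 22821*(1/33601) + sqrt(-85) = 22821/33601 + I*sqrt(85)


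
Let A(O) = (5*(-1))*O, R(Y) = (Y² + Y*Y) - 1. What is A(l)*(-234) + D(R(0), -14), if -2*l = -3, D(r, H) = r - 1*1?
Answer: 1753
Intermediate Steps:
R(Y) = -1 + 2*Y² (R(Y) = (Y² + Y²) - 1 = 2*Y² - 1 = -1 + 2*Y²)
D(r, H) = -1 + r (D(r, H) = r - 1 = -1 + r)
l = 3/2 (l = -½*(-3) = 3/2 ≈ 1.5000)
A(O) = -5*O
A(l)*(-234) + D(R(0), -14) = -5*3/2*(-234) + (-1 + (-1 + 2*0²)) = -15/2*(-234) + (-1 + (-1 + 2*0)) = 1755 + (-1 + (-1 + 0)) = 1755 + (-1 - 1) = 1755 - 2 = 1753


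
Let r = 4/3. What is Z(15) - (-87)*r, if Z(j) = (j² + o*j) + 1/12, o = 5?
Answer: 4993/12 ≈ 416.08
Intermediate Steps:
r = 4/3 (r = 4*(⅓) = 4/3 ≈ 1.3333)
Z(j) = 1/12 + j² + 5*j (Z(j) = (j² + 5*j) + 1/12 = 1/12 + j² + 5*j)
Z(15) - (-87)*r = (1/12 + 15² + 5*15) - (-87)*4/3 = (1/12 + 225 + 75) - 1*(-116) = 3601/12 + 116 = 4993/12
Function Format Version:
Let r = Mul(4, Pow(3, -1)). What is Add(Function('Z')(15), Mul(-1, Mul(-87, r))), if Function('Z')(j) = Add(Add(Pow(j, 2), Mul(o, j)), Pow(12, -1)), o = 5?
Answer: Rational(4993, 12) ≈ 416.08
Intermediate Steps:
r = Rational(4, 3) (r = Mul(4, Rational(1, 3)) = Rational(4, 3) ≈ 1.3333)
Function('Z')(j) = Add(Rational(1, 12), Pow(j, 2), Mul(5, j)) (Function('Z')(j) = Add(Add(Pow(j, 2), Mul(5, j)), Pow(12, -1)) = Add(Add(Pow(j, 2), Mul(5, j)), Rational(1, 12)) = Add(Rational(1, 12), Pow(j, 2), Mul(5, j)))
Add(Function('Z')(15), Mul(-1, Mul(-87, r))) = Add(Add(Rational(1, 12), Pow(15, 2), Mul(5, 15)), Mul(-1, Mul(-87, Rational(4, 3)))) = Add(Add(Rational(1, 12), 225, 75), Mul(-1, -116)) = Add(Rational(3601, 12), 116) = Rational(4993, 12)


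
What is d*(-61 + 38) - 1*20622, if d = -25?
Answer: -20047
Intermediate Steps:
d*(-61 + 38) - 1*20622 = -25*(-61 + 38) - 1*20622 = -25*(-23) - 20622 = 575 - 20622 = -20047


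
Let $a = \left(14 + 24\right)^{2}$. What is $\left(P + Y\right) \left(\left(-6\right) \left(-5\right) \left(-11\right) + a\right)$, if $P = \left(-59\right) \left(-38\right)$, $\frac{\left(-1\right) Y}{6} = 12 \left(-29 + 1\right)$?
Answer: $4743412$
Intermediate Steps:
$Y = 2016$ ($Y = - 6 \cdot 12 \left(-29 + 1\right) = - 6 \cdot 12 \left(-28\right) = \left(-6\right) \left(-336\right) = 2016$)
$a = 1444$ ($a = 38^{2} = 1444$)
$P = 2242$
$\left(P + Y\right) \left(\left(-6\right) \left(-5\right) \left(-11\right) + a\right) = \left(2242 + 2016\right) \left(\left(-6\right) \left(-5\right) \left(-11\right) + 1444\right) = 4258 \left(30 \left(-11\right) + 1444\right) = 4258 \left(-330 + 1444\right) = 4258 \cdot 1114 = 4743412$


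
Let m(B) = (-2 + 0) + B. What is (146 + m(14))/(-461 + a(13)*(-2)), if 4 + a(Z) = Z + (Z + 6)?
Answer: -158/517 ≈ -0.30561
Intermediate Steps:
a(Z) = 2 + 2*Z (a(Z) = -4 + (Z + (Z + 6)) = -4 + (Z + (6 + Z)) = -4 + (6 + 2*Z) = 2 + 2*Z)
m(B) = -2 + B
(146 + m(14))/(-461 + a(13)*(-2)) = (146 + (-2 + 14))/(-461 + (2 + 2*13)*(-2)) = (146 + 12)/(-461 + (2 + 26)*(-2)) = 158/(-461 + 28*(-2)) = 158/(-461 - 56) = 158/(-517) = 158*(-1/517) = -158/517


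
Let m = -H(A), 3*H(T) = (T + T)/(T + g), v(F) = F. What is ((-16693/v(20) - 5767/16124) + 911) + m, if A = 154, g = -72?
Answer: 370572133/4958130 ≈ 74.740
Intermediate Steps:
H(T) = 2*T/(3*(-72 + T)) (H(T) = ((T + T)/(T - 72))/3 = ((2*T)/(-72 + T))/3 = (2*T/(-72 + T))/3 = 2*T/(3*(-72 + T)))
m = -154/123 (m = -2*154/(3*(-72 + 154)) = -2*154/(3*82) = -1*154/123 = -154/123 ≈ -1.2520)
((-16693/v(20) - 5767/16124) + 911) + m = ((-16693/20 - 5767/16124) + 911) - 154/123 = (-33659159/40310 + 911) - 154/123 = 3063251/40310 - 154/123 = 370572133/4958130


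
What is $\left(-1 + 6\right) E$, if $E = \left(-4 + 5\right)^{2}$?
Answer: $5$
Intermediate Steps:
$E = 1$ ($E = 1^{2} = 1$)
$\left(-1 + 6\right) E = \left(-1 + 6\right) 1 = 5 \cdot 1 = 5$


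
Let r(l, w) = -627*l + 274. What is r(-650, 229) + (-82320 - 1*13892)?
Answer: 311612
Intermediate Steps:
r(l, w) = 274 - 627*l
r(-650, 229) + (-82320 - 1*13892) = (274 - 627*(-650)) + (-82320 - 1*13892) = (274 + 407550) + (-82320 - 13892) = 407824 - 96212 = 311612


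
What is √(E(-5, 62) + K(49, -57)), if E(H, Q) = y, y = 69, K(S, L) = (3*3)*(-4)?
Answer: √33 ≈ 5.7446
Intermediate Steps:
K(S, L) = -36 (K(S, L) = 9*(-4) = -36)
E(H, Q) = 69
√(E(-5, 62) + K(49, -57)) = √(69 - 36) = √33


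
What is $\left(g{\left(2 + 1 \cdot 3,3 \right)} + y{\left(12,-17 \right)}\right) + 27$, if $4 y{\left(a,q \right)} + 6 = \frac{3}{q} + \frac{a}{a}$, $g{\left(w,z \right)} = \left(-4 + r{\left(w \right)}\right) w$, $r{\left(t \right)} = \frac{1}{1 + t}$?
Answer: $\frac{667}{102} \approx 6.5392$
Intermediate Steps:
$g{\left(w,z \right)} = w \left(-4 + \frac{1}{1 + w}\right)$ ($g{\left(w,z \right)} = \left(-4 + \frac{1}{1 + w}\right) w = w \left(-4 + \frac{1}{1 + w}\right)$)
$y{\left(a,q \right)} = - \frac{5}{4} + \frac{3}{4 q}$ ($y{\left(a,q \right)} = - \frac{3}{2} + \frac{\frac{3}{q} + \frac{a}{a}}{4} = - \frac{3}{2} + \frac{\frac{3}{q} + 1}{4} = - \frac{3}{2} + \frac{1 + \frac{3}{q}}{4} = - \frac{3}{2} + \left(\frac{1}{4} + \frac{3}{4 q}\right) = - \frac{5}{4} + \frac{3}{4 q}$)
$\left(g{\left(2 + 1 \cdot 3,3 \right)} + y{\left(12,-17 \right)}\right) + 27 = \left(- \frac{\left(2 + 1 \cdot 3\right) \left(3 + 4 \left(2 + 1 \cdot 3\right)\right)}{1 + \left(2 + 1 \cdot 3\right)} + \frac{3 - -85}{4 \left(-17\right)}\right) + 27 = \left(- \frac{\left(2 + 3\right) \left(3 + 4 \left(2 + 3\right)\right)}{1 + \left(2 + 3\right)} + \frac{1}{4} \left(- \frac{1}{17}\right) \left(3 + 85\right)\right) + 27 = \left(\left(-1\right) 5 \frac{1}{1 + 5} \left(3 + 4 \cdot 5\right) + \frac{1}{4} \left(- \frac{1}{17}\right) 88\right) + 27 = \left(\left(-1\right) 5 \cdot \frac{1}{6} \left(3 + 20\right) - \frac{22}{17}\right) + 27 = \left(\left(-1\right) 5 \cdot \frac{1}{6} \cdot 23 - \frac{22}{17}\right) + 27 = \left(- \frac{115}{6} - \frac{22}{17}\right) + 27 = - \frac{2087}{102} + 27 = \frac{667}{102}$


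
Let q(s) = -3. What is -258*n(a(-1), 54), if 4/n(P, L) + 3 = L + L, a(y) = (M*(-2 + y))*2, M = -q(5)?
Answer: -344/35 ≈ -9.8286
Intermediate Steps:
M = 3 (M = -1*(-3) = 3)
a(y) = -12 + 6*y (a(y) = (3*(-2 + y))*2 = (-6 + 3*y)*2 = -12 + 6*y)
n(P, L) = 4/(-3 + 2*L) (n(P, L) = 4/(-3 + (L + L)) = 4/(-3 + 2*L))
-258*n(a(-1), 54) = -1032/(-3 + 2*54) = -1032/(-3 + 108) = -1032/105 = -258*4/105 = -344/35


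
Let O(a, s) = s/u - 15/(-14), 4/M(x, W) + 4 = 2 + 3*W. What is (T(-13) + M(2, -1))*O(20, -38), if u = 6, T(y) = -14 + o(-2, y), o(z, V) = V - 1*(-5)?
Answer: 4199/35 ≈ 119.97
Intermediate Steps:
o(z, V) = 5 + V (o(z, V) = V + 5 = 5 + V)
T(y) = -9 + y (T(y) = -14 + (5 + y) = -9 + y)
M(x, W) = 4/(-2 + 3*W) (M(x, W) = 4/(-4 + (2 + 3*W)) = 4/(-2 + 3*W))
O(a, s) = 15/14 + s/6 (O(a, s) = s/6 - 15/(-14) = s*(⅙) - 15*(-1/14) = s/6 + 15/14 = 15/14 + s/6)
(T(-13) + M(2, -1))*O(20, -38) = ((-9 - 13) + 4/(-2 + 3*(-1)))*(15/14 + (⅙)*(-38)) = (-22 + 4/(-2 - 3))*(15/14 - 19/3) = (-22 + 4/(-5))*(-221/42) = (-22 + 4*(-⅕))*(-221/42) = (-22 - ⅘)*(-221/42) = -114/5*(-221/42) = 4199/35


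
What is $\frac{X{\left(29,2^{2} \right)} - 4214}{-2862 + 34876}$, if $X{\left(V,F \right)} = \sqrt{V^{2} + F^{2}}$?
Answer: $- \frac{2107}{16007} + \frac{\sqrt{857}}{32014} \approx -0.13072$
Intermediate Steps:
$X{\left(V,F \right)} = \sqrt{F^{2} + V^{2}}$
$\frac{X{\left(29,2^{2} \right)} - 4214}{-2862 + 34876} = \frac{\sqrt{\left(2^{2}\right)^{2} + 29^{2}} - 4214}{-2862 + 34876} = \frac{\sqrt{4^{2} + 841} - 4214}{32014} = \left(\sqrt{16 + 841} - 4214\right) \frac{1}{32014} = \left(\sqrt{857} - 4214\right) \frac{1}{32014} = \left(-4214 + \sqrt{857}\right) \frac{1}{32014} = - \frac{2107}{16007} + \frac{\sqrt{857}}{32014}$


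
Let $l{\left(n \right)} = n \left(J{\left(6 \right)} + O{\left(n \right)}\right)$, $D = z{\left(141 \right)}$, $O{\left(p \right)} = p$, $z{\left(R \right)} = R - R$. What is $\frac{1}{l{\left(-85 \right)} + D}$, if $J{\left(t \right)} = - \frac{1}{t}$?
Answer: $\frac{6}{43435} \approx 0.00013814$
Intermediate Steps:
$z{\left(R \right)} = 0$
$D = 0$
$l{\left(n \right)} = n \left(- \frac{1}{6} + n\right)$
$\frac{1}{l{\left(-85 \right)} + D} = \frac{1}{- 85 \left(- \frac{1}{6} - 85\right) + 0} = \frac{1}{\left(-85\right) \left(- \frac{511}{6}\right) + 0} = \frac{1}{\frac{43435}{6} + 0} = \frac{1}{\frac{43435}{6}} = \frac{6}{43435}$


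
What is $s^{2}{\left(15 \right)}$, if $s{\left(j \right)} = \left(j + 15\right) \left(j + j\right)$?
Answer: $810000$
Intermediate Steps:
$s{\left(j \right)} = 2 j \left(15 + j\right)$ ($s{\left(j \right)} = \left(15 + j\right) 2 j = 2 j \left(15 + j\right)$)
$s^{2}{\left(15 \right)} = \left(2 \cdot 15 \left(15 + 15\right)\right)^{2} = \left(2 \cdot 15 \cdot 30\right)^{2} = 900^{2} = 810000$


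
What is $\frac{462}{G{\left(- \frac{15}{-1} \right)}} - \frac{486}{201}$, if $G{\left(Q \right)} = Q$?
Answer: $\frac{9508}{335} \approx 28.382$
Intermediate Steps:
$\frac{462}{G{\left(- \frac{15}{-1} \right)}} - \frac{486}{201} = \frac{462}{\left(-15\right) \frac{1}{-1}} - \frac{486}{201} = \frac{462}{\left(-15\right) \left(-1\right)} - \frac{162}{67} = \frac{462}{15} - \frac{162}{67} = 462 \cdot \frac{1}{15} - \frac{162}{67} = \frac{154}{5} - \frac{162}{67} = \frac{9508}{335}$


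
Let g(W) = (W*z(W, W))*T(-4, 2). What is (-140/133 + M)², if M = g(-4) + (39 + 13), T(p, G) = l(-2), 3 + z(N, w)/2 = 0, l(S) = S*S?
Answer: 7795264/361 ≈ 21594.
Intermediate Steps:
l(S) = S²
z(N, w) = -6 (z(N, w) = -6 + 2*0 = -6 + 0 = -6)
T(p, G) = 4 (T(p, G) = (-2)² = 4)
g(W) = -24*W (g(W) = (W*(-6))*4 = -6*W*4 = -24*W)
M = 148 (M = -24*(-4) + (39 + 13) = 96 + 52 = 148)
(-140/133 + M)² = (-140/133 + 148)² = (-140*1/133 + 148)² = (-20/19 + 148)² = (2792/19)² = 7795264/361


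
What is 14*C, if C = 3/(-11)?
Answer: -42/11 ≈ -3.8182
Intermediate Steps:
C = -3/11 (C = 3*(-1/11) = -3/11 ≈ -0.27273)
14*C = 14*(-3/11) = -42/11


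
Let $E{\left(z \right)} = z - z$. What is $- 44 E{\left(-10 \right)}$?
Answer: $0$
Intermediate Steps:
$E{\left(z \right)} = 0$
$- 44 E{\left(-10 \right)} = \left(-44\right) 0 = 0$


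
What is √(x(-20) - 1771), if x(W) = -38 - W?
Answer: I*√1789 ≈ 42.297*I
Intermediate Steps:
√(x(-20) - 1771) = √((-38 - 1*(-20)) - 1771) = √((-38 + 20) - 1771) = √(-18 - 1771) = √(-1789) = I*√1789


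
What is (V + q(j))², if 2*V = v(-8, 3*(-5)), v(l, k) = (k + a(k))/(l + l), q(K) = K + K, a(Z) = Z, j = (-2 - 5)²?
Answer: 2505889/256 ≈ 9788.6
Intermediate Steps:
j = 49 (j = (-7)² = 49)
q(K) = 2*K
v(l, k) = k/l (v(l, k) = (k + k)/(l + l) = (2*k)/((2*l)) = (2*k)*(1/(2*l)) = k/l)
V = 15/16 (V = ((3*(-5))/(-8))/2 = (-15*(-⅛))/2 = (½)*(15/8) = 15/16 ≈ 0.93750)
(V + q(j))² = (15/16 + 2*49)² = (15/16 + 98)² = (1583/16)² = 2505889/256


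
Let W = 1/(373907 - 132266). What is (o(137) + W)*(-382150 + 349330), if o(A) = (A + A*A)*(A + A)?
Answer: -13694247184030700/80547 ≈ -1.7002e+11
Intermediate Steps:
W = 1/241641 ≈ 4.1384e-6
o(A) = 2*A*(A + A²) (o(A) = (A + A²)*(2*A) = 2*A*(A + A²))
(o(137) + W)*(-382150 + 349330) = (2*137²*(1 + 137) + 1/241641)*(-382150 + 349330) = (2*18769*138 + 1/241641)*(-32820) = (5180244 + 1/241641)*(-32820) = (1251759340405/241641)*(-32820) = -13694247184030700/80547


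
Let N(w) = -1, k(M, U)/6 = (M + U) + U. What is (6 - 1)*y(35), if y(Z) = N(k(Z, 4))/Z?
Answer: -1/7 ≈ -0.14286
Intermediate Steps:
k(M, U) = 6*M + 12*U (k(M, U) = 6*((M + U) + U) = 6*(M + 2*U) = 6*M + 12*U)
y(Z) = -1/Z
(6 - 1)*y(35) = (6 - 1)*(-1/35) = 5*(-1*1/35) = 5*(-1/35) = -1/7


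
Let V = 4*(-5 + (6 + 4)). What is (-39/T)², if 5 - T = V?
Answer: 169/25 ≈ 6.7600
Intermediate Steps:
V = 20 (V = 4*(-5 + 10) = 4*5 = 20)
T = -15 (T = 5 - 1*20 = 5 - 20 = -15)
(-39/T)² = (-39/(-15))² = (-1/15*(-39))² = (13/5)² = 169/25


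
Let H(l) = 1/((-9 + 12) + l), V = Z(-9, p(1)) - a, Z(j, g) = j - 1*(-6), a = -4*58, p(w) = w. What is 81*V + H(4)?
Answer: 129844/7 ≈ 18549.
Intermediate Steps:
a = -232
Z(j, g) = 6 + j (Z(j, g) = j + 6 = 6 + j)
V = 229 (V = (6 - 9) - 1*(-232) = -3 + 232 = 229)
H(l) = 1/(3 + l)
81*V + H(4) = 81*229 + 1/(3 + 4) = 18549 + 1/7 = 18549 + ⅐ = 129844/7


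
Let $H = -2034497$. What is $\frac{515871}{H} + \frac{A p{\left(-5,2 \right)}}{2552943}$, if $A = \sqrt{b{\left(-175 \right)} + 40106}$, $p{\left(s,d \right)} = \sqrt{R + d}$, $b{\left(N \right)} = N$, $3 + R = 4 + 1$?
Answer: $- \frac{515871}{2034497} + \frac{2 \sqrt{39931}}{2552943} \approx -0.25341$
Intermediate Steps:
$R = 2$ ($R = -3 + \left(4 + 1\right) = -3 + 5 = 2$)
$p{\left(s,d \right)} = \sqrt{2 + d}$
$A = \sqrt{39931}$ ($A = \sqrt{-175 + 40106} = \sqrt{39931} \approx 199.83$)
$\frac{515871}{H} + \frac{A p{\left(-5,2 \right)}}{2552943} = \frac{515871}{-2034497} + \frac{\sqrt{39931} \sqrt{2 + 2}}{2552943} = 515871 \left(- \frac{1}{2034497}\right) + \sqrt{39931} \sqrt{4} \cdot \frac{1}{2552943} = - \frac{515871}{2034497} + \sqrt{39931} \cdot 2 \cdot \frac{1}{2552943} = - \frac{515871}{2034497} + 2 \sqrt{39931} \cdot \frac{1}{2552943} = - \frac{515871}{2034497} + \frac{2 \sqrt{39931}}{2552943}$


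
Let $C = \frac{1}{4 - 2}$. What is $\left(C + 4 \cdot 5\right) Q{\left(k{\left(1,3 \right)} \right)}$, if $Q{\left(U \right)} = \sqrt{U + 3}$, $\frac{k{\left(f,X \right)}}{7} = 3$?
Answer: $41 \sqrt{6} \approx 100.43$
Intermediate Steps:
$k{\left(f,X \right)} = 21$ ($k{\left(f,X \right)} = 7 \cdot 3 = 21$)
$Q{\left(U \right)} = \sqrt{3 + U}$
$C = \frac{1}{2} \approx 0.5$
$\left(C + 4 \cdot 5\right) Q{\left(k{\left(1,3 \right)} \right)} = \left(\frac{1}{2} + 4 \cdot 5\right) \sqrt{3 + 21} = \left(\frac{1}{2} + 20\right) \sqrt{24} = \frac{41 \cdot 2 \sqrt{6}}{2} = 41 \sqrt{6}$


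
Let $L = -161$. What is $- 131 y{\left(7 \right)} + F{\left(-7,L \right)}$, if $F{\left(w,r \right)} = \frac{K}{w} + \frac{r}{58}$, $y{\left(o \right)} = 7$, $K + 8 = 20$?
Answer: $- \frac{374125}{406} \approx -921.49$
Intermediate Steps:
$K = 12$ ($K = -8 + 20 = 12$)
$F{\left(w,r \right)} = \frac{12}{w} + \frac{r}{58}$
$- 131 y{\left(7 \right)} + F{\left(-7,L \right)} = \left(-131\right) 7 + \left(\frac{12}{-7} + \frac{1}{58} \left(-161\right)\right) = -917 + \left(12 \left(- \frac{1}{7}\right) - \frac{161}{58}\right) = -917 - \frac{1823}{406} = - \frac{374125}{406}$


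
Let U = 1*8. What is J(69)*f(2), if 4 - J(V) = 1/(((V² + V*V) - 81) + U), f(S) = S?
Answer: 75590/9449 ≈ 7.9998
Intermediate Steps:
U = 8
J(V) = 4 - 1/(-73 + 2*V²) (J(V) = 4 - 1/(((V² + V*V) - 81) + 8) = 4 - 1/(((V² + V²) - 81) + 8) = 4 - 1/((2*V² - 81) + 8) = 4 - 1/((-81 + 2*V²) + 8) = 4 - 1/(-73 + 2*V²))
J(69)*f(2) = ((-293 + 8*69²)/(-73 + 2*69²))*2 = ((-293 + 8*4761)/(-73 + 2*4761))*2 = ((-293 + 38088)/(-73 + 9522))*2 = (37795/9449)*2 = 75590/9449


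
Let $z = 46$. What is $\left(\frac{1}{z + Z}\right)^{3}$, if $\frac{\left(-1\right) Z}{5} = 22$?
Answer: $- \frac{1}{262144} \approx -3.8147 \cdot 10^{-6}$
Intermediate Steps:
$Z = -110$ ($Z = \left(-5\right) 22 = -110$)
$\left(\frac{1}{z + Z}\right)^{3} = \left(\frac{1}{46 - 110}\right)^{3} = \left(\frac{1}{-64}\right)^{3} = \left(- \frac{1}{64}\right)^{3} = - \frac{1}{262144}$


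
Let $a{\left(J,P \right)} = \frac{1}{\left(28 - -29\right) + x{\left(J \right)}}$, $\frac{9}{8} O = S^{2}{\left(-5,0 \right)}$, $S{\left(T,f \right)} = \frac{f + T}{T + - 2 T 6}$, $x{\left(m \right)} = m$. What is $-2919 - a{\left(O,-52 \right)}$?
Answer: $- \frac{181215528}{62081} \approx -2919.0$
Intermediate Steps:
$S{\left(T,f \right)} = - \frac{T + f}{11 T}$ ($S{\left(T,f \right)} = \frac{T + f}{T - 12 T} = \frac{T + f}{\left(-11\right) T} = \left(T + f\right) \left(- \frac{1}{11 T}\right) = - \frac{T + f}{11 T}$)
$O = \frac{8}{1089}$ ($O = \frac{8 \left(\frac{\left(-1\right) \left(-5\right) - 0}{11 \left(-5\right)}\right)^{2}}{9} = \frac{8 \left(\frac{1}{11} \left(- \frac{1}{5}\right) \left(5 + 0\right)\right)^{2}}{9} = \frac{8 \left(\frac{1}{11} \left(- \frac{1}{5}\right) 5\right)^{2}}{9} = \frac{8 \left(- \frac{1}{11}\right)^{2}}{9} = \frac{8}{9} \cdot \frac{1}{121} = \frac{8}{1089} \approx 0.0073462$)
$a{\left(J,P \right)} = \frac{1}{57 + J}$ ($a{\left(J,P \right)} = \frac{1}{\left(28 - -29\right) + J} = \frac{1}{\left(28 + 29\right) + J} = \frac{1}{57 + J}$)
$-2919 - a{\left(O,-52 \right)} = -2919 - \frac{1}{57 + \frac{8}{1089}} = -2919 - \frac{1}{\frac{62081}{1089}} = -2919 - \frac{1089}{62081} = - \frac{181215528}{62081}$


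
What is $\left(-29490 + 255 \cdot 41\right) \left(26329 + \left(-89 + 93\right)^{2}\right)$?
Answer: $-501477075$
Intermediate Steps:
$\left(-29490 + 255 \cdot 41\right) \left(26329 + \left(-89 + 93\right)^{2}\right) = \left(-29490 + 10455\right) \left(26329 + 4^{2}\right) = - 19035 \left(26329 + 16\right) = \left(-19035\right) 26345 = -501477075$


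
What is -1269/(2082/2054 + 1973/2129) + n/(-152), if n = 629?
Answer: -53051862893/80608640 ≈ -658.14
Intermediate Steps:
-1269/(2082/2054 + 1973/2129) + n/(-152) = -1269/(2082/2054 + 1973/2129) + 629/(-152) = -1269/(2082*(1/2054) + 1973*(1/2129)) + 629*(-1/152) = -1269/(1041/1027 + 1973/2129) - 629/152 = -1269/4242560/2186483 - 629/152 = -1269*2186483/4242560 - 629/152 = -2774646927/4242560 - 629/152 = -53051862893/80608640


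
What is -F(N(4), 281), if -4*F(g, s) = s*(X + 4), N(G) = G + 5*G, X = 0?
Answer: 281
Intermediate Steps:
N(G) = 6*G
F(g, s) = -s (F(g, s) = -s*(0 + 4)/4 = -s*4/4 = -s)
-F(N(4), 281) = -(-1)*281 = -1*(-281) = 281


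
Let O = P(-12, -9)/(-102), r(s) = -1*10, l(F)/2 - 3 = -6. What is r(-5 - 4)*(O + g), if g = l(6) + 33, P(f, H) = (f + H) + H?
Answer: -4640/17 ≈ -272.94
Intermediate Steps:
l(F) = -6 (l(F) = 6 + 2*(-6) = 6 - 12 = -6)
r(s) = -10
P(f, H) = f + 2*H (P(f, H) = (H + f) + H = f + 2*H)
g = 27 (g = -6 + 33 = 27)
O = 5/17 (O = (-12 + 2*(-9))/(-102) = (-12 - 18)*(-1/102) = -30*(-1/102) = 5/17 ≈ 0.29412)
r(-5 - 4)*(O + g) = -10*(5/17 + 27) = -10*464/17 = -4640/17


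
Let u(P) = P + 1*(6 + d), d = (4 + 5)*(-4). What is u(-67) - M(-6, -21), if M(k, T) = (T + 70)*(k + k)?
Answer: 491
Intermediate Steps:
d = -36 (d = 9*(-4) = -36)
u(P) = -30 + P (u(P) = P + 1*(6 - 36) = P + 1*(-30) = P - 30 = -30 + P)
M(k, T) = 2*k*(70 + T) (M(k, T) = (70 + T)*(2*k) = 2*k*(70 + T))
u(-67) - M(-6, -21) = (-30 - 67) - 2*(-6)*(70 - 21) = -97 - 2*(-6)*49 = -97 - 1*(-588) = -97 + 588 = 491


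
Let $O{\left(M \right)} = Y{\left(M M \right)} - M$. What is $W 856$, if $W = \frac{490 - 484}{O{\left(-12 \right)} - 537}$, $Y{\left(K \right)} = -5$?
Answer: $- \frac{2568}{265} \approx -9.6906$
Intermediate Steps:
$O{\left(M \right)} = -5 - M$
$W = - \frac{3}{265}$ ($W = \frac{490 - 484}{\left(-5 - -12\right) - 537} = \frac{6}{\left(-5 + 12\right) - 537} = \frac{6}{7 - 537} = \frac{6}{-530} = 6 \left(- \frac{1}{530}\right) = - \frac{3}{265} \approx -0.011321$)
$W 856 = \left(- \frac{3}{265}\right) 856 = - \frac{2568}{265}$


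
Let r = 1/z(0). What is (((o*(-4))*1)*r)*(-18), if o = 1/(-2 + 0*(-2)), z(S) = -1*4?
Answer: 9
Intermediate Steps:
z(S) = -4
o = -½ (o = 1/(-2 + 0) = 1/(-2) = -½ ≈ -0.50000)
r = -¼ (r = 1/(-4) = -¼ ≈ -0.25000)
(((o*(-4))*1)*r)*(-18) = ((-½*(-4)*1)*(-¼))*(-18) = ((2*1)*(-¼))*(-18) = (2*(-¼))*(-18) = -½*(-18) = 9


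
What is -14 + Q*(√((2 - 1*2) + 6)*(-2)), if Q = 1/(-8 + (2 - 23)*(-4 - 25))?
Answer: -14 - 2*√6/601 ≈ -14.008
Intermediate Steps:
Q = 1/601 (Q = 1/(-8 - 21*(-29)) = 1/(-8 + 609) = 1/601 ≈ 0.0016639)
-14 + Q*(√((2 - 1*2) + 6)*(-2)) = -14 + (√((2 - 1*2) + 6)*(-2))/601 = -14 + (√((2 - 2) + 6)*(-2))/601 = -14 + (√(0 + 6)*(-2))/601 = -14 + (√6*(-2))/601 = -14 + (-2*√6)/601 = -14 - 2*√6/601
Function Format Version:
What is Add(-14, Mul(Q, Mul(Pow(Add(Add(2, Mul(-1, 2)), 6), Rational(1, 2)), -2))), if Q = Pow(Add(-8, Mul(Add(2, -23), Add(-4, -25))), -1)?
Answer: Add(-14, Mul(Rational(-2, 601), Pow(6, Rational(1, 2)))) ≈ -14.008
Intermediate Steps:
Q = Rational(1, 601) (Q = Pow(Add(-8, Mul(-21, -29)), -1) = Pow(Add(-8, 609), -1) = Pow(601, -1) = Rational(1, 601) ≈ 0.0016639)
Add(-14, Mul(Q, Mul(Pow(Add(Add(2, Mul(-1, 2)), 6), Rational(1, 2)), -2))) = Add(-14, Mul(Rational(1, 601), Mul(Pow(Add(Add(2, Mul(-1, 2)), 6), Rational(1, 2)), -2))) = Add(-14, Mul(Rational(1, 601), Mul(Pow(Add(Add(2, -2), 6), Rational(1, 2)), -2))) = Add(-14, Mul(Rational(1, 601), Mul(Pow(Add(0, 6), Rational(1, 2)), -2))) = Add(-14, Mul(Rational(1, 601), Mul(Pow(6, Rational(1, 2)), -2))) = Add(-14, Mul(Rational(1, 601), Mul(-2, Pow(6, Rational(1, 2))))) = Add(-14, Mul(Rational(-2, 601), Pow(6, Rational(1, 2))))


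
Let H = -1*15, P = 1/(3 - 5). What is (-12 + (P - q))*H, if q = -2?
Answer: 315/2 ≈ 157.50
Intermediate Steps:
P = -½ (P = 1/(-2) = -½ ≈ -0.50000)
H = -15
(-12 + (P - q))*H = (-12 + (-½ - 1*(-2)))*(-15) = (-12 + (-½ + 2))*(-15) = (-12 + 3/2)*(-15) = -21/2*(-15) = 315/2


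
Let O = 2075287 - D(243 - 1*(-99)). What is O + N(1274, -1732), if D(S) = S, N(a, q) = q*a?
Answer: -131623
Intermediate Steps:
N(a, q) = a*q
O = 2074945 (O = 2075287 - (243 - 1*(-99)) = 2075287 - (243 + 99) = 2075287 - 1*342 = 2075287 - 342 = 2074945)
O + N(1274, -1732) = 2074945 + 1274*(-1732) = 2074945 - 2206568 = -131623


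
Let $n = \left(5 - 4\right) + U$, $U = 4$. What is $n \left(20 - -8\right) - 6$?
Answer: $134$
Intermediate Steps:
$n = 5$ ($n = \left(5 - 4\right) + 4 = 1 + 4 = 5$)
$n \left(20 - -8\right) - 6 = 5 \left(20 - -8\right) - 6 = 5 \left(20 + 8\right) - 6 = 5 \cdot 28 - 6 = 140 - 6 = 134$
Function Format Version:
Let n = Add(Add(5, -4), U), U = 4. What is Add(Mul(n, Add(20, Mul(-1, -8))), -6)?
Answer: 134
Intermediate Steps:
n = 5 (n = Add(Add(5, -4), 4) = Add(1, 4) = 5)
Add(Mul(n, Add(20, Mul(-1, -8))), -6) = Add(Mul(5, Add(20, Mul(-1, -8))), -6) = Add(Mul(5, Add(20, 8)), -6) = Add(Mul(5, 28), -6) = Add(140, -6) = 134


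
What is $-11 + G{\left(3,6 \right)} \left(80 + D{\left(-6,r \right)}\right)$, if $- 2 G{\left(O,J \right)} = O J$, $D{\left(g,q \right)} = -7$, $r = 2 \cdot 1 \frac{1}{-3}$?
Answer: $-668$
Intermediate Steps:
$r = - \frac{2}{3}$ ($r = 2 \cdot 1 \left(- \frac{1}{3}\right) = 2 \left(- \frac{1}{3}\right) = - \frac{2}{3} \approx -0.66667$)
$G{\left(O,J \right)} = - \frac{J O}{2}$ ($G{\left(O,J \right)} = - \frac{O J}{2} = - \frac{J O}{2}$)
$-11 + G{\left(3,6 \right)} \left(80 + D{\left(-6,r \right)}\right) = -11 + \left(- \frac{1}{2}\right) 6 \cdot 3 \left(80 - 7\right) = -11 - 657 = -668$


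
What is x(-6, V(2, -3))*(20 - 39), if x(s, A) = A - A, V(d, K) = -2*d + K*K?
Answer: 0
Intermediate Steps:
V(d, K) = K**2 - 2*d (V(d, K) = -2*d + K**2 = K**2 - 2*d)
x(s, A) = 0
x(-6, V(2, -3))*(20 - 39) = 0*(20 - 39) = 0*(-19) = 0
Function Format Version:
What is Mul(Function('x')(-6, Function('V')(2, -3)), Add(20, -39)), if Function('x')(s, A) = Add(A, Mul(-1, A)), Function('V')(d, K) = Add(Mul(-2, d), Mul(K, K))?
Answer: 0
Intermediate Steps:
Function('V')(d, K) = Add(Pow(K, 2), Mul(-2, d)) (Function('V')(d, K) = Add(Mul(-2, d), Pow(K, 2)) = Add(Pow(K, 2), Mul(-2, d)))
Function('x')(s, A) = 0
Mul(Function('x')(-6, Function('V')(2, -3)), Add(20, -39)) = Mul(0, Add(20, -39)) = Mul(0, -19) = 0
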